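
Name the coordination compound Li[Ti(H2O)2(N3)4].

The 1 lithium counter-ion carries a total charge of +1, so each complex ion is 1−.
Ligand charges: 4×azido (-1 each), 2×aqua (neutral); total -4. So Ti + (-4) = 1−, giving Ti = +3.
Ligands are named alphabetically: aqua before azido.
The complex ion is anionic, so titanium takes the -ate form titanate(III).

lithium diaquatetraazidotitanate(III)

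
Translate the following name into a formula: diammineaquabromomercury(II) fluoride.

[HgBr(H2O)(NH3)2]F

Ligands: 1 bromo (Br, -1), 1 aqua (H2O, neutral), 2 ammine (NH3, neutral). Ligand charge sum = -1.
Charge balance with fluoride (-1) requires 1 complex ion per 1 fluoride.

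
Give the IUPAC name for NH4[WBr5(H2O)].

The 1 ammonium counter-ion carries a total charge of +1, so each complex ion is 1−.
Ligand charges: 1×aqua (neutral), 5×bromo (-1 each); total -5. So W + (-5) = 1−, giving W = +4.
The complex ion is anionic, so tungsten takes the -ate form tungstate(IV).

ammonium aquapentabromotungstate(IV)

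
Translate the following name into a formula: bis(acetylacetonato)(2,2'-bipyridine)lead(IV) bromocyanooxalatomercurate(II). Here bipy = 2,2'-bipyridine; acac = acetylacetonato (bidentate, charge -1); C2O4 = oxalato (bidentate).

Cation [Pb…]: ligand charges -2, Pb(IV) ⇒ ion charge 2+.
Anion [Hg…]: ligand charges -4, Hg(II) ⇒ ion charge 2−.
One 2+ cation balances one 2− anion.

[Pb(acac)2(bipy)][HgBr(C2O4)(CN)]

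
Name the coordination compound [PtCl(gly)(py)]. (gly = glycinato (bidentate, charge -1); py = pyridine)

There is no counter-ion, so the complex is neutral overall.
Ligand charges: 1×glycinato (-1 each), 1×pyridine (neutral), 1×chloro (-1 each); total -2. So Pt + (-2) = 0, giving Pt = +2.
Ligands are named alphabetically: chloro before glycinato before pyridine.

chloro(glycinato)(pyridine)platinum(II)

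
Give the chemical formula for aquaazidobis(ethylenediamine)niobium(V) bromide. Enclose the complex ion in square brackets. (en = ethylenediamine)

[Nb(en)2(H2O)(N3)]Br4

Ligands: 1 aqua (H2O, neutral), 1 azido (N3, -1), 2 ethylenediamine (en, neutral). Ligand charge sum = -1.
Charge balance with bromide (-1) requires 1 complex ion per 4 bromide.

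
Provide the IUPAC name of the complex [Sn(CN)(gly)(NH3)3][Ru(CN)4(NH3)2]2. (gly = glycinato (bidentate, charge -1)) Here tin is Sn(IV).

triamminecyano(glycinato)tin(IV) diamminetetracyanoruthenate(III)

Both ions are complex: the cation is named first with the plain metal name, the anion second with the -ate form; each ion's ligands are alphabetised independently.
Sn is given as +4; the cation's ligand charges sum to -2, so the complex cation is 2+.
With 2 anions per cation, each anion must be 2/2 = 1−.
Anion: ligand charges sum to -4; for the ion to be 1−, Ru = +3.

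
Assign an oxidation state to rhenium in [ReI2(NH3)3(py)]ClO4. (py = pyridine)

1 perchlorate outside the brackets (-1 each) → the complex ion is 1+.
Ligand charges: 1×py neutral; 3×NH3 neutral; 2×I = -2; sum -2.
Re + (-2) = 1+ ⇒ Re is +3.

+3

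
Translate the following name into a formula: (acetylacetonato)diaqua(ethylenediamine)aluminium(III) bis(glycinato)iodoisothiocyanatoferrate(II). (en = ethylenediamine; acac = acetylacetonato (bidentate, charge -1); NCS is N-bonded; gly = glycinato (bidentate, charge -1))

[Al(acac)(en)(H2O)2][Fe(gly)2I(NCS)]

Cation [Al…]: ligand charges -1, Al(III) ⇒ ion charge 2+.
Anion [Fe…]: ligand charges -4, Fe(II) ⇒ ion charge 2−.
One 2+ cation balances one 2− anion.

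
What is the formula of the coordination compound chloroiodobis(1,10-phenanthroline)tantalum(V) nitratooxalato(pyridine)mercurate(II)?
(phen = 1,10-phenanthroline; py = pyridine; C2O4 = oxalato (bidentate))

[TaClI(phen)2][Hg(C2O4)(NO3)(py)]3

Cation [Ta…]: ligand charges -2, Ta(V) ⇒ ion charge 3+.
Anion [Hg…]: ligand charges -3, Hg(II) ⇒ ion charge 1−.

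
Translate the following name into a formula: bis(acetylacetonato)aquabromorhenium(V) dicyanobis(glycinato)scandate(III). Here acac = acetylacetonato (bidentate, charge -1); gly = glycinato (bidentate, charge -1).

[Re(acac)2Br(H2O)][Sc(CN)2(gly)2]2

Cation [Re…]: ligand charges -3, Re(V) ⇒ ion charge 2+.
Anion [Sc…]: ligand charges -4, Sc(III) ⇒ ion charge 1−.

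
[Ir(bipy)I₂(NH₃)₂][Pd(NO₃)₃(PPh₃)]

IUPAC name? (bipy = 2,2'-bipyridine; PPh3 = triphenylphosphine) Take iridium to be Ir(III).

Ir is given as +3; the cation's ligand charges sum to -2, so the complex cation is 1+.
A 1:1 salt means the anion carries the equal and opposite charge, 1−.
Anion: ligand charges sum to -3; for the ion to be 1−, Pd = +2.

diammine(2,2'-bipyridine)diiodoiridium(III) trinitrato(triphenylphosphine)palladate(II)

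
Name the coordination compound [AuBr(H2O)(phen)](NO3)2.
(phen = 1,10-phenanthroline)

aquabromo(1,10-phenanthroline)gold(III) nitrate

The 2 nitrate counter-ions carry a total charge of -2, so each complex ion is 2+.
Ligand charges: 1×aqua (neutral), 1×bromo (-1 each), 1×1,10-phenanthroline (neutral); total -1. So Au + (-1) = 2+, giving Au = +3.
Ligands are named alphabetically: aqua before bromo before phenanthroline.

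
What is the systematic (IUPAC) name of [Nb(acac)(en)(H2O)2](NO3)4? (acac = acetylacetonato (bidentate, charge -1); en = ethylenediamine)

(acetylacetonato)diaqua(ethylenediamine)niobium(V) nitrate

The 4 nitrate counter-ions carry a total charge of -4, so each complex ion is 4+.
Ligand charges: 2×aqua (neutral), 1×acetylacetonato (-1 each), 1×ethylenediamine (neutral); total -1. So Nb + (-1) = 4+, giving Nb = +5.
Ligands are named alphabetically: acetylacetonato before aqua before ethylenediamine.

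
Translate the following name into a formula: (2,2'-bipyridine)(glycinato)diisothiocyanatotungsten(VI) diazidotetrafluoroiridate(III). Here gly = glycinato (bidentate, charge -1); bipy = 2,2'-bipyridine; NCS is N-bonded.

Cation [W…]: ligand charges -3, W(VI) ⇒ ion charge 3+.
Anion [Ir…]: ligand charges -6, Ir(III) ⇒ ion charge 3−.

[W(bipy)(gly)(NCS)2][IrF4(N3)2]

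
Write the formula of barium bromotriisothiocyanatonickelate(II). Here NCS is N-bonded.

Ba[NiBr(NCS)3]

Ligands: 3 isothiocyanato (NCS, -1), 1 bromo (Br, -1). Ligand charge sum = -4.
Charge balance with barium (+2) requires 1 complex ion per 1 barium.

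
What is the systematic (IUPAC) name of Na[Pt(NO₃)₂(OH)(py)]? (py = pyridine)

sodium hydroxodinitrato(pyridine)platinate(II)

The 1 sodium counter-ion carries a total charge of +1, so each complex ion is 1−.
Ligand charges: 1×pyridine (neutral), 2×nitrato (-1 each), 1×hydroxo (-1 each); total -3. So Pt + (-3) = 1−, giving Pt = +2.
The complex ion is anionic, so platinum takes the -ate form platinate(II).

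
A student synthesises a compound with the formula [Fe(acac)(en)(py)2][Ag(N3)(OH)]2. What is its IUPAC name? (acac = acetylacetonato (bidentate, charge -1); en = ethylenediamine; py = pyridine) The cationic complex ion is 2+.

(acetylacetonato)(ethylenediamine)bis(pyridine)iron(III) azidohydroxoargentate(I)

Both ions are complex: the cation is named first with the plain metal name, the anion second with the -ate form; each ion's ligands are alphabetised independently.
The complex cation is given as 2+; its ligand charges sum to -1, so Fe = +3.
With 2 anions per cation, each anion must be 2/2 = 1−.
Anion: ligand charges sum to -2; for the ion to be 1−, Ag = +1.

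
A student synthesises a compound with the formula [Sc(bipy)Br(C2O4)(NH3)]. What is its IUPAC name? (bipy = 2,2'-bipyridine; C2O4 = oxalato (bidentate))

ammine(2,2'-bipyridine)bromooxalatoscandium(III)

There is no counter-ion, so the complex is neutral overall.
Ligand charges: 1×2,2'-bipyridine (neutral), 1×ammine (neutral), 1×oxalato (-2 each), 1×bromo (-1 each); total -3. So Sc + (-3) = 0, giving Sc = +3.
Ligands are named alphabetically: ammine before bipyridine before bromo before oxalato.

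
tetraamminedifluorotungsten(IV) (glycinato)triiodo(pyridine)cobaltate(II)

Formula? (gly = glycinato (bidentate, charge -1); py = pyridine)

[WF2(NH3)4][Co(gly)I3(py)]

Cation [W…]: ligand charges -2, W(IV) ⇒ ion charge 2+.
Anion [Co…]: ligand charges -4, Co(II) ⇒ ion charge 2−.
One 2+ cation balances one 2− anion.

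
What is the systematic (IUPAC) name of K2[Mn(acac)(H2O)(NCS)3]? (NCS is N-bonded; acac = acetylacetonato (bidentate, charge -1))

The 2 potassium counter-ions carry a total charge of +2, so each complex ion is 2−.
Ligand charges: 3×isothiocyanato (-1 each), 1×aqua (neutral), 1×acetylacetonato (-1 each); total -4. So Mn + (-4) = 2−, giving Mn = +2.
Ligands are named alphabetically: acetylacetonato before aqua before isothiocyanato.
The complex ion is anionic, so manganese takes the -ate form manganate(II).

potassium (acetylacetonato)aquatriisothiocyanatomanganate(II)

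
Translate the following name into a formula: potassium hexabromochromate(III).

Ligands: 6 bromo (Br, -1). Ligand charge sum = -6.
Charge balance with potassium (+1) requires 1 complex ion per 3 potassium.

K3[CrBr6]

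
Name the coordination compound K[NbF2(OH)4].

The 1 potassium counter-ion carries a total charge of +1, so each complex ion is 1−.
Ligand charges: 4×hydroxo (-1 each), 2×fluoro (-1 each); total -6. So Nb + (-6) = 1−, giving Nb = +5.
Ligands are named alphabetically: fluoro before hydroxo.
The complex ion is anionic, so niobium takes the -ate form niobate(V).

potassium difluorotetrahydroxoniobate(V)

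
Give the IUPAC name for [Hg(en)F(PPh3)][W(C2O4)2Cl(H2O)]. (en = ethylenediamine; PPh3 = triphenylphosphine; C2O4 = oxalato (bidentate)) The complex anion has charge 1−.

The complex anion is given as 1−; its ligand charges sum to -5, so W = +4.
A 1:1 salt means the cation carries the equal and opposite charge, 1+.
Cation: ligand charges sum to -1; for the ion to be 1+, Hg = +2.

(ethylenediamine)fluoro(triphenylphosphine)mercury(II) aquachlorodioxalatotungstate(IV)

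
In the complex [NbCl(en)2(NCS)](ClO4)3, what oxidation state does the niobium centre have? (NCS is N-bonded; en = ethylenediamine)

+5

3 perchlorate outside the brackets (-1 each) → the complex ion is 3+.
Ligand charges: 1×NCS = -1; 2×en neutral; 1×Cl = -1; sum -2.
Nb + (-2) = 3+ ⇒ Nb is +5.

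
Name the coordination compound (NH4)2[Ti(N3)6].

The 2 ammonium counter-ions carry a total charge of +2, so each complex ion is 2−.
Ligand charges: 6×azido (-1 each); total -6. So Ti + (-6) = 2−, giving Ti = +4.
The complex ion is anionic, so titanium takes the -ate form titanate(IV).

ammonium hexaazidotitanate(IV)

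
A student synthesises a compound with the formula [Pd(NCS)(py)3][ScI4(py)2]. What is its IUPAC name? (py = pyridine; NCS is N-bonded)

isothiocyanatotris(pyridine)palladium(II) tetraiodobis(pyridine)scandate(III)

Both ions are complex: the cation is named first with the plain metal name, the anion second with the -ate form; each ion's ligands are alphabetised independently.
Scandium is always +3 in its complexes; the anion's ligand charges sum to -4, so the complex anion is 1−.
A 1:1 salt means the cation carries the equal and opposite charge, 1+.
Cation: ligand charges sum to -1; for the ion to be 1+, Pd = +2.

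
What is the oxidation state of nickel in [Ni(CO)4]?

No counter-ion: the bracketed complex is neutral.
Ligand charges: 4×CO neutral; sum 0.
Ni + (0) = 0 ⇒ Ni is 0.

0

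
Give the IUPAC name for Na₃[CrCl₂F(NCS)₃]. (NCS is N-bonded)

The 3 sodium counter-ions carry a total charge of +3, so each complex ion is 3−.
Ligand charges: 2×chloro (-1 each), 3×isothiocyanato (-1 each), 1×fluoro (-1 each); total -6. So Cr + (-6) = 3−, giving Cr = +3.
Ligands are named alphabetically: chloro before fluoro before isothiocyanato.
The complex ion is anionic, so chromium takes the -ate form chromate(III).

sodium dichlorofluorotriisothiocyanatochromate(III)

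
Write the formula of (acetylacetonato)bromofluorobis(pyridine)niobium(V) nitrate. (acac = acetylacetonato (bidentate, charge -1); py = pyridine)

[Nb(acac)BrF(py)2](NO3)2

Ligands: 1 bromo (Br, -1), 1 fluoro (F, -1), 1 acetylacetonato (acac, -1), 2 pyridine (py, neutral). Ligand charge sum = -3.
With Nb in oxidation state +5, the complex ion is [Nb...]^2+.
Charge balance with nitrate (-1) requires 1 complex ion per 2 nitrate.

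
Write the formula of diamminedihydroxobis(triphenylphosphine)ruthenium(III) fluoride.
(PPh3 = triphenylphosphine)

Ligands: 2 hydroxo (OH, -1), 2 ammine (NH3, neutral), 2 triphenylphosphine (PPh3, neutral). Ligand charge sum = -2.
With Ru in oxidation state +3, the complex ion is [Ru...]^1+.
Charge balance with fluoride (-1) requires 1 complex ion per 1 fluoride.

[Ru(NH3)2(OH)2(PPh3)2]F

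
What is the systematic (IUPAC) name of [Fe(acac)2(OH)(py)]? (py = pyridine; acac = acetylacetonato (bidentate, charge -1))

There is no counter-ion, so the complex is neutral overall.
Ligand charges: 1×hydroxo (-1 each), 1×pyridine (neutral), 2×acetylacetonato (-1 each); total -3. So Fe + (-3) = 0, giving Fe = +3.
Ligands are named alphabetically: acetylacetonato before hydroxo before pyridine.

bis(acetylacetonato)hydroxo(pyridine)iron(III)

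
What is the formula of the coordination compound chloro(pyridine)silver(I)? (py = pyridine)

[AgCl(py)]

Ligands: 1 chloro (Cl, -1), 1 pyridine (py, neutral). Ligand charge sum = -1.
With Ag in oxidation state +1, the complex ion is [Ag...].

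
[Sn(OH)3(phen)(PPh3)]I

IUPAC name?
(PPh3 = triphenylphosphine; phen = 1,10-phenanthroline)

trihydroxo(1,10-phenanthroline)(triphenylphosphine)tin(IV) iodide

The 1 iodide counter-ion carries a total charge of -1, so each complex ion is 1+.
Ligand charges: 1×triphenylphosphine (neutral), 1×1,10-phenanthroline (neutral), 3×hydroxo (-1 each); total -3. So Sn + (-3) = 1+, giving Sn = +4.
Ligands are named alphabetically: hydroxo before phenanthroline before triphenylphosphine.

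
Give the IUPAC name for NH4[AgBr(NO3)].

ammonium bromonitratoargentate(I)

The 1 ammonium counter-ion carries a total charge of +1, so each complex ion is 1−.
Ligand charges: 1×nitrato (-1 each), 1×bromo (-1 each); total -2. So Ag + (-2) = 1−, giving Ag = +1.
Ligands are named alphabetically: bromo before nitrato.
The complex ion is anionic, so silver takes the -ate form argentate(I).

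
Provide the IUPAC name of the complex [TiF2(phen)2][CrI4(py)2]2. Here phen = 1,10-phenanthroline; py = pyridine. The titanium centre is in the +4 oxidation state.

difluorobis(1,10-phenanthroline)titanium(IV) tetraiodobis(pyridine)chromate(III)

Both ions are complex: the cation is named first with the plain metal name, the anion second with the -ate form; each ion's ligands are alphabetised independently.
Ti is given as +4; the cation's ligand charges sum to -2, so the complex cation is 2+.
With 2 anions per cation, each anion must be 2/2 = 1−.
Anion: ligand charges sum to -4; for the ion to be 1−, Cr = +3.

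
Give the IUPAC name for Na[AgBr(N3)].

The 1 sodium counter-ion carries a total charge of +1, so each complex ion is 1−.
Ligand charges: 1×bromo (-1 each), 1×azido (-1 each); total -2. So Ag + (-2) = 1−, giving Ag = +1.
Ligands are named alphabetically: azido before bromo.
The complex ion is anionic, so silver takes the -ate form argentate(I).

sodium azidobromoargentate(I)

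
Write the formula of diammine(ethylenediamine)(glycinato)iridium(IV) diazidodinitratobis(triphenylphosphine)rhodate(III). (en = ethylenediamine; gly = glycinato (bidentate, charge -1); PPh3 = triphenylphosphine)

[Ir(en)(gly)(NH3)2][Rh(N3)2(NO3)2(PPh3)2]3

Cation [Ir…]: ligand charges -1, Ir(IV) ⇒ ion charge 3+.
Anion [Rh…]: ligand charges -4, Rh(III) ⇒ ion charge 1−.
One 3+ cation requires 3 of the 1− anion.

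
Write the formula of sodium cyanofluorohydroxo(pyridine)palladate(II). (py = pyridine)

Na[Pd(CN)F(OH)(py)]

Ligands: 1 fluoro (F, -1), 1 pyridine (py, neutral), 1 hydroxo (OH, -1), 1 cyano (CN, -1). Ligand charge sum = -3.
With Pd in oxidation state +2, the complex ion is [Pd...]^1−.
Charge balance with sodium (+1) requires 1 complex ion per 1 sodium.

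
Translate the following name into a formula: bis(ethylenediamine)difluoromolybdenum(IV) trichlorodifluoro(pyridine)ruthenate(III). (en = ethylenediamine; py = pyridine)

[Mo(en)2F2][RuCl3F2(py)]

Cation [Mo…]: ligand charges -2, Mo(IV) ⇒ ion charge 2+.
Anion [Ru…]: ligand charges -5, Ru(III) ⇒ ion charge 2−.
One 2+ cation balances one 2− anion.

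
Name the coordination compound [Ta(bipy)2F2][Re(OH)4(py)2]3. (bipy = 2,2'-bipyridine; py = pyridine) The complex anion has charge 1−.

bis(2,2'-bipyridine)difluorotantalum(V) tetrahydroxobis(pyridine)rhenate(III)

Both ions are complex: the cation is named first with the plain metal name, the anion second with the -ate form; each ion's ligands are alphabetised independently.
The complex anion is given as 1−; its ligand charges sum to -4, so Re = +3.
With 3 anions per cation, the cation must be 3×1 = 3+.
Cation: ligand charges sum to -2; for the ion to be 3+, Ta = +5.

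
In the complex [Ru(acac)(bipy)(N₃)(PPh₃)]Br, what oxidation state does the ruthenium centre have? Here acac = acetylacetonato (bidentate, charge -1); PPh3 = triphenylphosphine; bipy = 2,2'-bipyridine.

1 bromide outside the brackets (-1 each) → the complex ion is 1+.
Ligand charges: 1×acac = -1; 1×PPh3 neutral; 1×bipy neutral; 1×N3 = -1; sum -2.
Ru + (-2) = 1+ ⇒ Ru is +3.

+3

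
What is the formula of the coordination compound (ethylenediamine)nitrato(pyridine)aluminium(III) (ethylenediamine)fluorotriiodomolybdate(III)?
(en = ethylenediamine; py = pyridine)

Cation [Al…]: ligand charges -1, Al(III) ⇒ ion charge 2+.
Anion [Mo…]: ligand charges -4, Mo(III) ⇒ ion charge 1−.
One 2+ cation requires 2 of the 1− anion.

[Al(en)(NO3)(py)][Mo(en)FI3]2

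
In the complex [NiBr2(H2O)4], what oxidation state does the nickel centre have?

No counter-ion: the bracketed complex is neutral.
Ligand charges: 2×Br = -2; 4×H2O neutral; sum -2.
Ni + (-2) = 0 ⇒ Ni is +2.

+2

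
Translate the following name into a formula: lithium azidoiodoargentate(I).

Li[AgI(N3)]

Ligands: 1 iodo (I, -1), 1 azido (N3, -1). Ligand charge sum = -2.
Charge balance with lithium (+1) requires 1 complex ion per 1 lithium.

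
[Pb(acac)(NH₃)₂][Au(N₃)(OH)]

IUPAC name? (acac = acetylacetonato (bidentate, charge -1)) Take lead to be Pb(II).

(acetylacetonato)diamminelead(II) azidohydroxoaurate(I)

Pb is given as +2; the cation's ligand charges sum to -1, so the complex cation is 1+.
A 1:1 salt means the anion carries the equal and opposite charge, 1−.
Anion: ligand charges sum to -2; for the ion to be 1−, Au = +1.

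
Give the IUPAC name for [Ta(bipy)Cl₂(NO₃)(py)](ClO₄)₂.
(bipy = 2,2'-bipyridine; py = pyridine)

(2,2'-bipyridine)dichloronitrato(pyridine)tantalum(V) perchlorate

The 2 perchlorate counter-ions carry a total charge of -2, so each complex ion is 2+.
Ligand charges: 2×chloro (-1 each), 1×2,2'-bipyridine (neutral), 1×pyridine (neutral), 1×nitrato (-1 each); total -3. So Ta + (-3) = 2+, giving Ta = +5.
Ligands are named alphabetically: bipyridine before chloro before nitrato before pyridine.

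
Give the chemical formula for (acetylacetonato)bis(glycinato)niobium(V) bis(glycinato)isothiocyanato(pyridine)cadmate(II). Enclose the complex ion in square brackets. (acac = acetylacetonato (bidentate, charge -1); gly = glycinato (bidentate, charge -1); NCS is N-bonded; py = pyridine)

Cation [Nb…]: ligand charges -3, Nb(V) ⇒ ion charge 2+.
Anion [Cd…]: ligand charges -3, Cd(II) ⇒ ion charge 1−.

[Nb(acac)(gly)2][Cd(gly)2(NCS)(py)]2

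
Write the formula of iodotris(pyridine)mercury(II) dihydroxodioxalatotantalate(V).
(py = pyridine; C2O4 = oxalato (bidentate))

[HgI(py)3][Ta(C2O4)2(OH)2]

Cation [Hg…]: ligand charges -1, Hg(II) ⇒ ion charge 1+.
Anion [Ta…]: ligand charges -6, Ta(V) ⇒ ion charge 1−.
One 1+ cation balances one 1− anion.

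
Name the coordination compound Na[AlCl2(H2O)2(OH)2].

The 1 sodium counter-ion carries a total charge of +1, so each complex ion is 1−.
Ligand charges: 2×chloro (-1 each), 2×hydroxo (-1 each), 2×aqua (neutral); total -4. So Al + (-4) = 1−, giving Al = +3.
Ligands are named alphabetically: aqua before chloro before hydroxo.
The complex ion is anionic, so aluminium takes the -ate form aluminate(III).

sodium diaquadichlorodihydroxoaluminate(III)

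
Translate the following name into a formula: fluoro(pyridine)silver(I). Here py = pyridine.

Ligands: 1 fluoro (F, -1), 1 pyridine (py, neutral). Ligand charge sum = -1.
With Ag in oxidation state +1, the complex ion is [Ag...].

[AgF(py)]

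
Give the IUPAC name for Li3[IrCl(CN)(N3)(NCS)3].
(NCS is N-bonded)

The 3 lithium counter-ions carry a total charge of +3, so each complex ion is 3−.
Ligand charges: 3×isothiocyanato (-1 each), 1×cyano (-1 each), 1×chloro (-1 each), 1×azido (-1 each); total -6. So Ir + (-6) = 3−, giving Ir = +3.
The complex ion is anionic, so iridium takes the -ate form iridate(III).

lithium azidochlorocyanotriisothiocyanatoiridate(III)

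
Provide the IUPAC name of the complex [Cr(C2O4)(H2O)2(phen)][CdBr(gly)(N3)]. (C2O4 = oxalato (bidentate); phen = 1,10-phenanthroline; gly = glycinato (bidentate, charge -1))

Cadmium is always +2 in its complexes; the anion's ligand charges sum to -3, so the complex anion is 1−.
A 1:1 salt means the cation carries the equal and opposite charge, 1+.
Cation: ligand charges sum to -2; for the ion to be 1+, Cr = +3.

diaquaoxalato(1,10-phenanthroline)chromium(III) azidobromo(glycinato)cadmate(II)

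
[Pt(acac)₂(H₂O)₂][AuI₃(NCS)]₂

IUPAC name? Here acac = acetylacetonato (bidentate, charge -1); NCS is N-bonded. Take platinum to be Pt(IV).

Both ions are complex: the cation is named first with the plain metal name, the anion second with the -ate form; each ion's ligands are alphabetised independently.
Pt is given as +4; the cation's ligand charges sum to -2, so the complex cation is 2+.
With 2 anions per cation, each anion must be 2/2 = 1−.
Anion: ligand charges sum to -4; for the ion to be 1−, Au = +3.

bis(acetylacetonato)diaquaplatinum(IV) triiodoisothiocyanatoaurate(III)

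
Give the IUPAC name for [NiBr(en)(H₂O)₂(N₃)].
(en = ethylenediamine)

diaquaazidobromo(ethylenediamine)nickel(II)

There is no counter-ion, so the complex is neutral overall.
Ligand charges: 1×bromo (-1 each), 1×azido (-1 each), 1×ethylenediamine (neutral), 2×aqua (neutral); total -2. So Ni + (-2) = 0, giving Ni = +2.
Ligands are named alphabetically: aqua before azido before bromo before ethylenediamine.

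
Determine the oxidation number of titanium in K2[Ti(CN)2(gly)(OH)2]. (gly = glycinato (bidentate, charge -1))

2 potassium outside the brackets (+1 each) → the complex ion is 2−.
Ligand charges: 1×gly = -1; 2×CN = -2; 2×OH = -2; sum -5.
Ti + (-5) = 2− ⇒ Ti is +3.

+3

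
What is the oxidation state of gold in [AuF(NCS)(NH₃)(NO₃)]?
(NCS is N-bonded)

No counter-ion: the bracketed complex is neutral.
Ligand charges: 1×F = -1; 1×NCS = -1; 1×NO3 = -1; 1×NH3 neutral; sum -3.
Au + (-3) = 0 ⇒ Au is +3.

+3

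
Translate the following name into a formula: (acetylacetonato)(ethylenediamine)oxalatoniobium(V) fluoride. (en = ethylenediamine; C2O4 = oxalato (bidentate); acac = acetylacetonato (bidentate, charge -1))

Ligands: 1 ethylenediamine (en, neutral), 1 oxalato (C2O4, -2), 1 acetylacetonato (acac, -1). Ligand charge sum = -3.
Charge balance with fluoride (-1) requires 1 complex ion per 2 fluoride.

[Nb(acac)(C2O4)(en)]F2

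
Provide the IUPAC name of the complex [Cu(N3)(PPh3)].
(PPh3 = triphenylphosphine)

azido(triphenylphosphine)copper(I)

There is no counter-ion, so the complex is neutral overall.
Ligand charges: 1×triphenylphosphine (neutral), 1×azido (-1 each); total -1. So Cu + (-1) = 0, giving Cu = +1.
Ligands are named alphabetically: azido before triphenylphosphine.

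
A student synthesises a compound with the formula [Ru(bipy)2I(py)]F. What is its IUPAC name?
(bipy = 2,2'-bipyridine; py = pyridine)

bis(2,2'-bipyridine)iodo(pyridine)ruthenium(II) fluoride

The 1 fluoride counter-ion carries a total charge of -1, so each complex ion is 1+.
Ligand charges: 2×2,2'-bipyridine (neutral), 1×pyridine (neutral), 1×iodo (-1 each); total -1. So Ru + (-1) = 1+, giving Ru = +2.
Ligands are named alphabetically: bipyridine before iodo before pyridine.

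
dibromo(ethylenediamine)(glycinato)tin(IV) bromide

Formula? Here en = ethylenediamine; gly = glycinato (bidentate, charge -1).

Ligands: 2 bromo (Br, -1), 1 ethylenediamine (en, neutral), 1 glycinato (gly, -1). Ligand charge sum = -3.
With Sn in oxidation state +4, the complex ion is [Sn...]^1+.
Charge balance with bromide (-1) requires 1 complex ion per 1 bromide.

[SnBr2(en)(gly)]Br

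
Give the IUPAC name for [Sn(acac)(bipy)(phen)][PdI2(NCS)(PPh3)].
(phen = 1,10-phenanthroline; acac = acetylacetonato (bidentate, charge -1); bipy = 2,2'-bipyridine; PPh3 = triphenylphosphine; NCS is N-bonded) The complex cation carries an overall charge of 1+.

(acetylacetonato)(2,2'-bipyridine)(1,10-phenanthroline)tin(II) diiodoisothiocyanato(triphenylphosphine)palladate(II)

The complex cation is given as 1+; its ligand charges sum to -1, so Sn = +2.
A 1:1 salt means the anion carries the equal and opposite charge, 1−.
Anion: ligand charges sum to -3; for the ion to be 1−, Pd = +2.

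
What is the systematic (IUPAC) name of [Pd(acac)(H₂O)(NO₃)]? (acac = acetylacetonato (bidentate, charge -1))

(acetylacetonato)aquanitratopalladium(II)

There is no counter-ion, so the complex is neutral overall.
Ligand charges: 1×aqua (neutral), 1×acetylacetonato (-1 each), 1×nitrato (-1 each); total -2. So Pd + (-2) = 0, giving Pd = +2.
Ligands are named alphabetically: acetylacetonato before aqua before nitrato.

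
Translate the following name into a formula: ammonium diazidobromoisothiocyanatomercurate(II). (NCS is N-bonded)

(NH4)2[HgBr(N3)2(NCS)]

Ligands: 1 isothiocyanato (NCS, -1), 2 azido (N3, -1), 1 bromo (Br, -1). Ligand charge sum = -4.
Charge balance with ammonium (+1) requires 1 complex ion per 2 ammonium.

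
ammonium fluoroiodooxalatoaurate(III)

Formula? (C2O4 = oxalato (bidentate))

NH4[Au(C2O4)FI]

Ligands: 1 iodo (I, -1), 1 fluoro (F, -1), 1 oxalato (C2O4, -2). Ligand charge sum = -4.
With Au in oxidation state +3, the complex ion is [Au...]^1−.
Charge balance with ammonium (+1) requires 1 complex ion per 1 ammonium.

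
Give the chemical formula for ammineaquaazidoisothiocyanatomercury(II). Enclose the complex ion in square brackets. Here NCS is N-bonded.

Ligands: 1 isothiocyanato (NCS, -1), 1 ammine (NH3, neutral), 1 azido (N3, -1), 1 aqua (H2O, neutral). Ligand charge sum = -2.
With Hg in oxidation state +2, the complex ion is [Hg...].

[Hg(H2O)(N3)(NCS)(NH3)]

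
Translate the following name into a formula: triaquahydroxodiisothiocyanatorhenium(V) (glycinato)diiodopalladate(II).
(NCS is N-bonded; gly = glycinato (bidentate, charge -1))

Cation [Re…]: ligand charges -3, Re(V) ⇒ ion charge 2+.
Anion [Pd…]: ligand charges -3, Pd(II) ⇒ ion charge 1−.
One 2+ cation requires 2 of the 1− anion.

[Re(H2O)3(NCS)2(OH)][Pd(gly)I2]2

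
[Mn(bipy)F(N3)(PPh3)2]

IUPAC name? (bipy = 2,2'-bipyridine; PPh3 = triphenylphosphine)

azido(2,2'-bipyridine)fluorobis(triphenylphosphine)manganese(II)

There is no counter-ion, so the complex is neutral overall.
Ligand charges: 1×2,2'-bipyridine (neutral), 2×triphenylphosphine (neutral), 1×azido (-1 each), 1×fluoro (-1 each); total -2. So Mn + (-2) = 0, giving Mn = +2.
Ligands are named alphabetically: azido before bipyridine before fluoro before triphenylphosphine.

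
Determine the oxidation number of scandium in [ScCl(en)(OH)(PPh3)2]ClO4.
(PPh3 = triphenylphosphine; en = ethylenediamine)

1 perchlorate outside the brackets (-1 each) → the complex ion is 1+.
Ligand charges: 2×PPh3 neutral; 1×en neutral; 1×OH = -1; 1×Cl = -1; sum -2.
Sc + (-2) = 1+ ⇒ Sc is +3.

+3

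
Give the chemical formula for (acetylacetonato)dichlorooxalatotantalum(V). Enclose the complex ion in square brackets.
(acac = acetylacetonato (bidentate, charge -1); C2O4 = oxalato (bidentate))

Ligands: 1 acetylacetonato (acac, -1), 1 oxalato (C2O4, -2), 2 chloro (Cl, -1). Ligand charge sum = -5.
With Ta in oxidation state +5, the complex ion is [Ta...].

[Ta(acac)(C2O4)Cl2]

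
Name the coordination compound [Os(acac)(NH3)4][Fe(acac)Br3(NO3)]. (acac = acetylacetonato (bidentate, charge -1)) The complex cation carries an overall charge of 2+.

(acetylacetonato)tetraammineosmium(III) (acetylacetonato)tribromonitratoferrate(III)

The complex cation is given as 2+; its ligand charges sum to -1, so Os = +3.
A 1:1 salt means the anion carries the equal and opposite charge, 2−.
Anion: ligand charges sum to -5; for the ion to be 2−, Fe = +3.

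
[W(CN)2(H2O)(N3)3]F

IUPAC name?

The 1 fluoride counter-ion carries a total charge of -1, so each complex ion is 1+.
Ligand charges: 2×cyano (-1 each), 1×aqua (neutral), 3×azido (-1 each); total -5. So W + (-5) = 1+, giving W = +6.
Ligands are named alphabetically: aqua before azido before cyano.

aquatriazidodicyanotungsten(VI) fluoride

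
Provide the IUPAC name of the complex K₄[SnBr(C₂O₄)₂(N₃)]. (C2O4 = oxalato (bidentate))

potassium azidobromodioxalatostannate(II)

The 4 potassium counter-ions carry a total charge of +4, so each complex ion is 4−.
Ligand charges: 2×oxalato (-2 each), 1×azido (-1 each), 1×bromo (-1 each); total -6. So Sn + (-6) = 4−, giving Sn = +2.
Ligands are named alphabetically: azido before bromo before oxalato.
The complex ion is anionic, so tin takes the -ate form stannate(II).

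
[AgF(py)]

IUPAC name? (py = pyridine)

fluoro(pyridine)silver(I)

There is no counter-ion, so the complex is neutral overall.
Ligand charges: 1×fluoro (-1 each), 1×pyridine (neutral); total -1. So Ag + (-1) = 0, giving Ag = +1.
Ligands are named alphabetically: fluoro before pyridine.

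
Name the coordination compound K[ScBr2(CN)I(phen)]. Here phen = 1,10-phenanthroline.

potassium dibromocyanoiodo(1,10-phenanthroline)scandate(III)

The 1 potassium counter-ion carries a total charge of +1, so each complex ion is 1−.
Ligand charges: 1×iodo (-1 each), 1×1,10-phenanthroline (neutral), 2×bromo (-1 each), 1×cyano (-1 each); total -4. So Sc + (-4) = 1−, giving Sc = +3.
Ligands are named alphabetically: bromo before cyano before iodo before phenanthroline.
The complex ion is anionic, so scandium takes the -ate form scandate(III).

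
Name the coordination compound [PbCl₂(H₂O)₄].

tetraaquadichlorolead(II)

There is no counter-ion, so the complex is neutral overall.
Ligand charges: 2×chloro (-1 each), 4×aqua (neutral); total -2. So Pb + (-2) = 0, giving Pb = +2.
Ligands are named alphabetically: aqua before chloro.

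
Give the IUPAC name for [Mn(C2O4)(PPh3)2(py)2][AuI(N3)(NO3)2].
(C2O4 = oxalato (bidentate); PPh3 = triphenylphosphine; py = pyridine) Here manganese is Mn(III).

oxalatobis(pyridine)bis(triphenylphosphine)manganese(III) azidoiododinitratoaurate(III)

Both ions are complex: the cation is named first with the plain metal name, the anion second with the -ate form; each ion's ligands are alphabetised independently.
Mn is given as +3; the cation's ligand charges sum to -2, so the complex cation is 1+.
A 1:1 salt means the anion carries the equal and opposite charge, 1−.
Anion: ligand charges sum to -4; for the ion to be 1−, Au = +3.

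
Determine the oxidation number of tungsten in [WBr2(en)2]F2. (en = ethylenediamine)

2 fluoride outside the brackets (-1 each) → the complex ion is 2+.
Ligand charges: 2×en neutral; 2×Br = -2; sum -2.
W + (-2) = 2+ ⇒ W is +4.

+4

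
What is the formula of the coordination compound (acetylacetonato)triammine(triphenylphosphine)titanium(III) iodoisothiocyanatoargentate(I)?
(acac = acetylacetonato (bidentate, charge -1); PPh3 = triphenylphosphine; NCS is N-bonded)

[Ti(acac)(NH3)3(PPh3)][AgI(NCS)]2

Cation [Ti…]: ligand charges -1, Ti(III) ⇒ ion charge 2+.
Anion [Ag…]: ligand charges -2, Ag(I) ⇒ ion charge 1−.
One 2+ cation requires 2 of the 1− anion.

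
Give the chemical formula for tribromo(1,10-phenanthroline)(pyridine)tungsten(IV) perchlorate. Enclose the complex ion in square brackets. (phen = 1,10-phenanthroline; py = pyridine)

[WBr3(phen)(py)]ClO4

Ligands: 1 1,10-phenanthroline (phen, neutral), 3 bromo (Br, -1), 1 pyridine (py, neutral). Ligand charge sum = -3.
Charge balance with perchlorate (-1) requires 1 complex ion per 1 perchlorate.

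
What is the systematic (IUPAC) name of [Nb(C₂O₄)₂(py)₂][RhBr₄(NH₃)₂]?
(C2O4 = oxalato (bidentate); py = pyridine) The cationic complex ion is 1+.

dioxalatobis(pyridine)niobium(V) diamminetetrabromorhodate(III)

Both ions are complex: the cation is named first with the plain metal name, the anion second with the -ate form; each ion's ligands are alphabetised independently.
The complex cation is given as 1+; its ligand charges sum to -4, so Nb = +5.
A 1:1 salt means the anion carries the equal and opposite charge, 1−.
Anion: ligand charges sum to -4; for the ion to be 1−, Rh = +3.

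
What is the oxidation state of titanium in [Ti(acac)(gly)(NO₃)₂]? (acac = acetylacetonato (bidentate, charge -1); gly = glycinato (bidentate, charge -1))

+4

No counter-ion: the bracketed complex is neutral.
Ligand charges: 2×NO3 = -2; 1×acac = -1; 1×gly = -1; sum -4.
Ti + (-4) = 0 ⇒ Ti is +4.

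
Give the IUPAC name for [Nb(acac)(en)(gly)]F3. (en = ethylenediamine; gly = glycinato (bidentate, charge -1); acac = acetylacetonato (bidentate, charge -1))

(acetylacetonato)(ethylenediamine)(glycinato)niobium(V) fluoride

The 3 fluoride counter-ions carry a total charge of -3, so each complex ion is 3+.
Ligand charges: 1×ethylenediamine (neutral), 1×glycinato (-1 each), 1×acetylacetonato (-1 each); total -2. So Nb + (-2) = 3+, giving Nb = +5.
Ligands are named alphabetically: acetylacetonato before ethylenediamine before glycinato.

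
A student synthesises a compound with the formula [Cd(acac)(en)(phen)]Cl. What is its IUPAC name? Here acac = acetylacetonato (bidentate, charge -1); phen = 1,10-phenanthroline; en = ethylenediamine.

(acetylacetonato)(ethylenediamine)(1,10-phenanthroline)cadmium(II) chloride

The 1 chloride counter-ion carries a total charge of -1, so each complex ion is 1+.
Ligand charges: 1×acetylacetonato (-1 each), 1×1,10-phenanthroline (neutral), 1×ethylenediamine (neutral); total -1. So Cd + (-1) = 1+, giving Cd = +2.
Ligands are named alphabetically: acetylacetonato before ethylenediamine before phenanthroline.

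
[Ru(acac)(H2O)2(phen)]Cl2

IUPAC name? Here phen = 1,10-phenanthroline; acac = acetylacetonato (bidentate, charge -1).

The 2 chloride counter-ions carry a total charge of -2, so each complex ion is 2+.
Ligand charges: 1×1,10-phenanthroline (neutral), 1×acetylacetonato (-1 each), 2×aqua (neutral); total -1. So Ru + (-1) = 2+, giving Ru = +3.
Ligands are named alphabetically: acetylacetonato before aqua before phenanthroline.

(acetylacetonato)diaqua(1,10-phenanthroline)ruthenium(III) chloride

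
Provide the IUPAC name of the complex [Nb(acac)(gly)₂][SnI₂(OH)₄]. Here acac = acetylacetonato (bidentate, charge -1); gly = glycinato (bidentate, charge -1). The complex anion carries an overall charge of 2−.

(acetylacetonato)bis(glycinato)niobium(V) tetrahydroxodiiodostannate(IV)

The complex anion is given as 2−; its ligand charges sum to -6, so Sn = +4.
A 1:1 salt means the cation carries the equal and opposite charge, 2+.
Cation: ligand charges sum to -3; for the ion to be 2+, Nb = +5.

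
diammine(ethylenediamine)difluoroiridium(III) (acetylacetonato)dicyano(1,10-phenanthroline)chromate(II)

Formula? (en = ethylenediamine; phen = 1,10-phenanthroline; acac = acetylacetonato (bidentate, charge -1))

Cation [Ir…]: ligand charges -2, Ir(III) ⇒ ion charge 1+.
Anion [Cr…]: ligand charges -3, Cr(II) ⇒ ion charge 1−.
One 1+ cation balances one 1− anion.

[Ir(en)F2(NH3)2][Cr(acac)(CN)2(phen)]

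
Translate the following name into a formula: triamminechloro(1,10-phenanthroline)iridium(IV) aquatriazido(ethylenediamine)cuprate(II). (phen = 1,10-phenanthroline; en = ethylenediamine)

[IrCl(NH3)3(phen)][Cu(en)(H2O)(N3)3]3

Cation [Ir…]: ligand charges -1, Ir(IV) ⇒ ion charge 3+.
Anion [Cu…]: ligand charges -3, Cu(II) ⇒ ion charge 1−.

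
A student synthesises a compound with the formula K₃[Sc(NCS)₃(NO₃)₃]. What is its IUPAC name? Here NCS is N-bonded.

potassium triisothiocyanatotrinitratoscandate(III)

The 3 potassium counter-ions carry a total charge of +3, so each complex ion is 3−.
Ligand charges: 3×isothiocyanato (-1 each), 3×nitrato (-1 each); total -6. So Sc + (-6) = 3−, giving Sc = +3.
The complex ion is anionic, so scandium takes the -ate form scandate(III).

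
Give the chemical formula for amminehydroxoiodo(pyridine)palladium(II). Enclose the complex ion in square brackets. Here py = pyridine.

[PdI(NH3)(OH)(py)]

Ligands: 1 hydroxo (OH, -1), 1 ammine (NH3, neutral), 1 iodo (I, -1), 1 pyridine (py, neutral). Ligand charge sum = -2.
With Pd in oxidation state +2, the complex ion is [Pd...].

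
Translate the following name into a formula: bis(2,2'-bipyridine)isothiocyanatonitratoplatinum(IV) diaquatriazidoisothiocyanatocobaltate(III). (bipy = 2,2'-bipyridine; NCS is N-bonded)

Cation [Pt…]: ligand charges -2, Pt(IV) ⇒ ion charge 2+.
Anion [Co…]: ligand charges -4, Co(III) ⇒ ion charge 1−.
One 2+ cation requires 2 of the 1− anion.

[Pt(bipy)2(NCS)(NO3)][Co(H2O)2(N3)3(NCS)]2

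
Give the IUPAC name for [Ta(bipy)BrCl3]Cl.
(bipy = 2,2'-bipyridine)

(2,2'-bipyridine)bromotrichlorotantalum(V) chloride

The 1 chloride counter-ion carries a total charge of -1, so each complex ion is 1+.
Ligand charges: 1×bromo (-1 each), 3×chloro (-1 each), 1×2,2'-bipyridine (neutral); total -4. So Ta + (-4) = 1+, giving Ta = +5.
Ligands are named alphabetically: bipyridine before bromo before chloro.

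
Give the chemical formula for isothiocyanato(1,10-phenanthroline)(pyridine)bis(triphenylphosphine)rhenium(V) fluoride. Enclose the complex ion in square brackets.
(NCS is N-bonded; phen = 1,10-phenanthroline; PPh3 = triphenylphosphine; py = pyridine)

Ligands: 1 isothiocyanato (NCS, -1), 1 1,10-phenanthroline (phen, neutral), 2 triphenylphosphine (PPh3, neutral), 1 pyridine (py, neutral). Ligand charge sum = -1.
With Re in oxidation state +5, the complex ion is [Re...]^4+.
Charge balance with fluoride (-1) requires 1 complex ion per 4 fluoride.

[Re(NCS)(phen)(PPh3)2(py)]F4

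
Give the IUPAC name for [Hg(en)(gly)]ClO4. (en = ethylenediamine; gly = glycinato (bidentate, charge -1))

(ethylenediamine)(glycinato)mercury(II) perchlorate

The 1 perchlorate counter-ion carries a total charge of -1, so each complex ion is 1+.
Ligand charges: 1×ethylenediamine (neutral), 1×glycinato (-1 each); total -1. So Hg + (-1) = 1+, giving Hg = +2.
Ligands are named alphabetically: ethylenediamine before glycinato.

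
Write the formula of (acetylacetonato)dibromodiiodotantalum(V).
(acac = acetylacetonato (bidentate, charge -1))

[Ta(acac)Br2I2]

Ligands: 2 bromo (Br, -1), 1 acetylacetonato (acac, -1), 2 iodo (I, -1). Ligand charge sum = -5.
With Ta in oxidation state +5, the complex ion is [Ta...].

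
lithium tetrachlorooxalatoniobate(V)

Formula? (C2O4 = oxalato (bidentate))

Li[Nb(C2O4)Cl4]

Ligands: 4 chloro (Cl, -1), 1 oxalato (C2O4, -2). Ligand charge sum = -6.
With Nb in oxidation state +5, the complex ion is [Nb...]^1−.
Charge balance with lithium (+1) requires 1 complex ion per 1 lithium.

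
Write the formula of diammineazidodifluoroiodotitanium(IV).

[TiF2I(N3)(NH3)2]

Ligands: 2 ammine (NH3, neutral), 1 iodo (I, -1), 2 fluoro (F, -1), 1 azido (N3, -1). Ligand charge sum = -4.
With Ti in oxidation state +4, the complex ion is [Ti...].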